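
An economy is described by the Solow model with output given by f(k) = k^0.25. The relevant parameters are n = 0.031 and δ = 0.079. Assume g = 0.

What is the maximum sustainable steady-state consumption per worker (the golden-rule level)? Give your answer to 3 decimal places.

c_gold ≈ 0.986

At the golden rule, f'(k) = n + δ, so α·k^(α−1) = n + δ and k_gold = (α/(n + δ))^(1/(1−α)).
k_gold = (0.25/0.110)^(1/0.75) = 2.2727^1.3333 ≈ 2.9880
c_gold = f(k_gold) − (n + δ)·k_gold = 1.3148 − 0.110×2.9880 ≈ 0.9861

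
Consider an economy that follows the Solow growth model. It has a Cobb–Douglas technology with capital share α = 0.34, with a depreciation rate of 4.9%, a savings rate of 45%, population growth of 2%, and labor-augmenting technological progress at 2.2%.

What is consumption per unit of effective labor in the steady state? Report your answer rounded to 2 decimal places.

In steady state, investment equals break-even investment: s·k^α = (n + g + δ)·k.
Rearranging, k^(1−α) = s / (n + g + δ).
k^0.66 = 0.45 / (0.020 + 0.022 + 0.049) = 0.45 / 0.091 = 4.9451
k* = 4.9451^(1/0.66) ≈ 11.2663
y* = (k*)^α = 11.2663^0.34 ≈ 2.2783
c* = (1 − s)·y* = (1 − 0.45) × 2.2783 ≈ 1.2531

c* ≈ 1.25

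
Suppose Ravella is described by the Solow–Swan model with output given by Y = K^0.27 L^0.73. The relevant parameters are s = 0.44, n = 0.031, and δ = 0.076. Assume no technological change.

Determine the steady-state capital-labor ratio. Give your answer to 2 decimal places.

k* ≈ 6.94

In steady state, investment equals break-even investment: s·k^α = (n + δ)·k.
Dividing both sides by k: k^(1−α) = s / (n + δ).
k^0.73 = 0.44 / (0.031 + 0.076) = 0.44 / 0.107 = 4.1121
k* = 4.1121^(1/0.73) ≈ 6.9372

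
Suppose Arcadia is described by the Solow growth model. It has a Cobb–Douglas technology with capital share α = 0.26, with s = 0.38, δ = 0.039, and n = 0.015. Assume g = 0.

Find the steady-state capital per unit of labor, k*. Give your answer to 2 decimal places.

Steady state requires s·f(k) = (n + δ)·k, i.e. s·k^α = (n + δ)·k.
Rearranging, k^(1−α) = s / (n + δ).
k^0.74 = 0.38 / (0.015 + 0.039) = 0.38 / 0.054 = 7.0370
k* = 7.0370^(1/0.74) ≈ 13.9675

k* ≈ 13.97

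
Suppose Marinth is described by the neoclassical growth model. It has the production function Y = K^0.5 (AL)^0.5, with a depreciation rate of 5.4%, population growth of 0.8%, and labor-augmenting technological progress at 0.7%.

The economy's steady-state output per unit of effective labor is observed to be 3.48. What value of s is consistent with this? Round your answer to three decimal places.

s ≈ 0.240

At the steady state, Δk = 0, so s·k^α = (n + g + δ)·k.
Since y* = [s/(n + g + δ)]^(α/(1−α)), we have s/(n + g + δ) = (y*)^((1−α)/α) = 3.48^1 = 3.4800.
Therefore s = 3.4800 × (n + g + δ) = 3.4800 × 0.069 = 0.2401.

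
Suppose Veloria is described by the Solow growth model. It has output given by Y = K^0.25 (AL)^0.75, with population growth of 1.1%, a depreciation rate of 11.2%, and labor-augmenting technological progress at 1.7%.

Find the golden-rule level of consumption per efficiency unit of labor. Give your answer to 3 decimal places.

c_gold ≈ 0.910

At the golden rule, f'(k) = n + g + δ, so α·k^(α−1) = n + g + δ and k_gold = (α/(n + g + δ))^(1/(1−α)).
k_gold = (0.25/0.140)^(1/0.75) = 1.7857^1.3333 ≈ 2.1664
c_gold = f(k_gold) − (n + g + δ)·k_gold = 1.2132 − 0.140×2.1664 ≈ 0.9099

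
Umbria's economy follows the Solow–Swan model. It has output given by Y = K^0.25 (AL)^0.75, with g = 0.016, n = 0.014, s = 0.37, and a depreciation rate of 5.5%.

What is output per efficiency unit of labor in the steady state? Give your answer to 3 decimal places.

y* = 1.633

Steady state requires s·f(k) = (n + g + δ)·k, i.e. s·k^α = (n + g + δ)·k.
Dividing both sides by k: k^(1−α) = s / (n + g + δ).
k^0.75 = 0.37 / (0.014 + 0.016 + 0.055) = 0.37 / 0.085 = 4.3529
k* = 4.3529^(1/0.75) ≈ 7.1073
y* = (k*)^α = 7.1073^0.25 ≈ 1.6328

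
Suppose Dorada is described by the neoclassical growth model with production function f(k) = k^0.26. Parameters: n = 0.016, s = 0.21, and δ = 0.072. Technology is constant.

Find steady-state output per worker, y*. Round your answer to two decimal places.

y* = 1.36

At the steady state, Δk = 0, so s·k^α = (n + δ)·k.
Rearranging, k^(1−α) = s / (n + δ).
k^0.74 = 0.21 / (0.016 + 0.072) = 0.21 / 0.088 = 2.3864
k* = 2.3864^(1/0.74) ≈ 3.2394
y* = (k*)^α = 3.2394^0.26 ≈ 1.3574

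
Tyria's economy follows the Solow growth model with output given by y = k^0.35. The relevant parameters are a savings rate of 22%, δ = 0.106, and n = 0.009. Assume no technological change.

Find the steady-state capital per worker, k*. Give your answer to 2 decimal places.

At the steady state, Δk = 0, so s·k^α = (n + δ)·k.
Rearranging, k^(1−α) = s / (n + δ).
k^0.65 = 0.22 / (0.009 + 0.106) = 0.22 / 0.115 = 1.9130
k* = 1.9130^(1/0.65) ≈ 2.7127

k* ≈ 2.71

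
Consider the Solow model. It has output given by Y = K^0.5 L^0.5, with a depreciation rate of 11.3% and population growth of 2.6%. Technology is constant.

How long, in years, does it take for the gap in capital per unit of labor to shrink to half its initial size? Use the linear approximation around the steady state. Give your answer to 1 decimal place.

half-life ≈ 10.0 years

Near the steady state the convergence rate is λ = (1 − α)(n + δ).
λ = (1 − 0.5) × 0.139 = 0.5 × 0.139 = 0.0695
Half-life = ln 2 / λ = 0.6931 / 0.0695 ≈ 9.97 years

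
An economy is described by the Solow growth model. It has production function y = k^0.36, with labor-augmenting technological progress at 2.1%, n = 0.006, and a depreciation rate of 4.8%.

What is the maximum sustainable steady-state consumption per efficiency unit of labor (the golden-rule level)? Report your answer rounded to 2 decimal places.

c_gold ≈ 1.55

At the golden rule, f'(k) = n + g + δ, so α·k^(α−1) = n + g + δ and k_gold = (α/(n + g + δ))^(1/(1−α)).
k_gold = (0.36/0.075)^(1/0.64) = 4.8000^1.5625 ≈ 11.5995
c_gold = f(k_gold) − (n + g + δ)·k_gold = 2.4166 − 0.075×11.5995 ≈ 1.5466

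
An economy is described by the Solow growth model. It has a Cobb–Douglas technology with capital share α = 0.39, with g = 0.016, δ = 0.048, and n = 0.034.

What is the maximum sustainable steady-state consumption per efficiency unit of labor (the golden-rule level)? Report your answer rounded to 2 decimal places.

c_gold ≈ 1.48

At the golden rule, f'(k) = n + g + δ, so α·k^(α−1) = n + g + δ and k_gold = (α/(n + g + δ))^(1/(1−α)).
k_gold = (0.39/0.098)^(1/0.61) = 3.9796^1.6393 ≈ 9.6231
c_gold = f(k_gold) − (n + g + δ)·k_gold = 2.4182 − 0.098×9.6231 ≈ 1.4751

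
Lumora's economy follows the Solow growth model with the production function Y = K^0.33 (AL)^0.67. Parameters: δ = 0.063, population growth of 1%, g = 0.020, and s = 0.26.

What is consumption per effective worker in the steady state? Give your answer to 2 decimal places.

c* ≈ 1.23

In steady state, investment equals break-even investment: s·k^α = (n + g + δ)·k.
Dividing both sides by k: k^(1−α) = s / (n + g + δ).
k^0.67 = 0.26 / (0.010 + 0.020 + 0.063) = 0.26 / 0.093 = 2.7957
k* = 2.7957^(1/0.67) ≈ 4.6388
y* = (k*)^α = 4.6388^0.33 ≈ 1.6593
c* = (1 − s)·y* = (1 − 0.26) × 1.6593 ≈ 1.2279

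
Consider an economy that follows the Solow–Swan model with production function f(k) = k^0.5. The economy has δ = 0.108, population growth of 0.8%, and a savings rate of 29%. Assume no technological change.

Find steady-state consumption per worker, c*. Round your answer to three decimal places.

At the steady state, Δk = 0, so s·k^α = (n + δ)·k.
Dividing both sides by k: k^(1−α) = s / (n + δ).
k^0.5 = 0.29 / (0.008 + 0.108) = 0.29 / 0.116 = 2.5000
k* = 2.5000^(1/0.5) ≈ 6.2500
y* = (k*)^α = 6.2500^0.5 ≈ 2.5000
c* = (1 − s)·y* = (1 − 0.29) × 2.5000 ≈ 1.7750

c* ≈ 1.775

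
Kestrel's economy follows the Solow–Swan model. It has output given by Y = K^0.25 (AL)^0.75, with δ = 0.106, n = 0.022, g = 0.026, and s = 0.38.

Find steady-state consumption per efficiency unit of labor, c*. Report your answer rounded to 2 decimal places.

c* = 0.84

In steady state, investment equals break-even investment: s·k^α = (n + g + δ)·k.
Dividing both sides by k: k^(1−α) = s / (n + g + δ).
k^0.75 = 0.38 / (0.022 + 0.026 + 0.106) = 0.38 / 0.154 = 2.4675
k* = 2.4675^(1/0.75) ≈ 3.3343
y* = (k*)^α = 3.3343^0.25 ≈ 1.3513
c* = (1 − s)·y* = (1 − 0.38) × 1.3513 ≈ 0.8378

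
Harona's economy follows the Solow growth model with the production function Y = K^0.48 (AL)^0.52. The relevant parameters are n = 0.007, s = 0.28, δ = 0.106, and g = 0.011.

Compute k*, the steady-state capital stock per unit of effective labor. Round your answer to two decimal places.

In steady state, investment equals break-even investment: s·k^α = (n + g + δ)·k.
Dividing both sides by k: k^(1−α) = s / (n + g + δ).
k^0.52 = 0.28 / (0.007 + 0.011 + 0.106) = 0.28 / 0.124 = 2.2581
k* = 2.2581^(1/0.52) ≈ 4.7893

k* = 4.79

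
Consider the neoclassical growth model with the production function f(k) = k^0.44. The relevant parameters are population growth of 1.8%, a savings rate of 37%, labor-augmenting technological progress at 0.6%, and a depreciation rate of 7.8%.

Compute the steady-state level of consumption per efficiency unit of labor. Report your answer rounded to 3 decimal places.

At the steady state, Δk = 0, so s·k^α = (n + g + δ)·k.
Dividing both sides by k: k^(1−α) = s / (n + g + δ).
k^0.56 = 0.37 / (0.018 + 0.006 + 0.078) = 0.37 / 0.102 = 3.6275
k* = 3.6275^(1/0.56) ≈ 9.9839
y* = (k*)^α = 9.9839^0.44 ≈ 2.7523
c* = (1 − s)·y* = (1 − 0.37) × 2.7523 ≈ 1.7339

c* = 1.734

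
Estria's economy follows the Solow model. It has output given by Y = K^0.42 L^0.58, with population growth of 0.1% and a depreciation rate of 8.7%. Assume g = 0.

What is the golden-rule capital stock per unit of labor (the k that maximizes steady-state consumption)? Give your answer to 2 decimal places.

k_gold ≈ 14.80

The golden rule sets f'(k) = n + δ, i.e. α·k^(α−1) = n + δ.
So k^(1−α) = α / (n + δ) = 0.42 / 0.088 = 4.7727.
k_gold = 4.7727^(1/0.58) ≈ 14.8007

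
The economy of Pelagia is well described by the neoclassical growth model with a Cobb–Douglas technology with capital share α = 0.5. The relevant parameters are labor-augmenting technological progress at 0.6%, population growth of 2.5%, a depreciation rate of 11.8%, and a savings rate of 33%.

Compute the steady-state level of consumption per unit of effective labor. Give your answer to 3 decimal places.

Steady state requires s·f(k) = (n + g + δ)·k, i.e. s·k^α = (n + g + δ)·k.
Dividing both sides by k: k^(1−α) = s / (n + g + δ).
k^0.5 = 0.33 / (0.025 + 0.006 + 0.118) = 0.33 / 0.149 = 2.2148
k* = 2.2148^(1/0.5) ≈ 4.9053
y* = (k*)^α = 4.9053^0.5 ≈ 2.2148
c* = (1 − s)·y* = (1 − 0.33) × 2.2148 ≈ 1.4839

c* ≈ 1.484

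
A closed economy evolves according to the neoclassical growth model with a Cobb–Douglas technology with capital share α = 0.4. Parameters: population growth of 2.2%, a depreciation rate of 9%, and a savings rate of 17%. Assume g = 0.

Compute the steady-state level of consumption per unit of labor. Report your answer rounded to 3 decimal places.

Steady state requires s·f(k) = (n + δ)·k, i.e. s·k^α = (n + δ)·k.
Rearranging, k^(1−α) = s / (n + δ).
k^0.6 = 0.17 / (0.022 + 0.090) = 0.17 / 0.112 = 1.5179
k* = 1.5179^(1/0.6) ≈ 2.0048
y* = (k*)^α = 2.0048^0.4 ≈ 1.3208
c* = (1 − s)·y* = (1 − 0.17) × 1.3208 ≈ 1.0963

c* ≈ 1.096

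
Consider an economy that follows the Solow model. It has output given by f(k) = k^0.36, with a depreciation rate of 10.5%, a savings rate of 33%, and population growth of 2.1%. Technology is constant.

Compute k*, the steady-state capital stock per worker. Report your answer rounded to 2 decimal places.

k* = 4.50

In steady state, investment equals break-even investment: s·k^α = (n + δ)·k.
Rearranging, k^(1−α) = s / (n + δ).
k^0.64 = 0.33 / (0.021 + 0.105) = 0.33 / 0.126 = 2.6190
k* = 2.6190^(1/0.64) ≈ 4.5013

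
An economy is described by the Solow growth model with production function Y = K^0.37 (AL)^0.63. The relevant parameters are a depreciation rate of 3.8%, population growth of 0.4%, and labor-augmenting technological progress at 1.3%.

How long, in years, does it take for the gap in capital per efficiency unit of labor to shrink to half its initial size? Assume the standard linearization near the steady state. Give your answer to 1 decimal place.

about 20.0 years

Near the steady state the convergence rate is λ = (1 − α)(n + g + δ).
λ = (1 − 0.37) × 0.055 = 0.63 × 0.055 = 0.03465
Half-life = ln 2 / λ = 0.6931 / 0.03465 ≈ 20.00 years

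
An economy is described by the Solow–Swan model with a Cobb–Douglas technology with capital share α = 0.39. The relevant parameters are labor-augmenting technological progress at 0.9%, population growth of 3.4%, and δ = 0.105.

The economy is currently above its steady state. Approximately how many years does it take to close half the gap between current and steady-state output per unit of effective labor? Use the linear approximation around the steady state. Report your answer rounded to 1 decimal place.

about 7.7 years

Near the steady state the convergence rate is λ = (1 − α)(n + g + δ).
λ = (1 − 0.39) × 0.148 = 0.61 × 0.148 = 0.09028
Half-life = ln 2 / λ = 0.6931 / 0.09028 ≈ 7.68 years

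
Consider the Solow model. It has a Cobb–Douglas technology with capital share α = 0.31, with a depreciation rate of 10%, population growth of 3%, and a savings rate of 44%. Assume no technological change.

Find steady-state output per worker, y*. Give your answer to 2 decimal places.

y* ≈ 1.73

At the steady state, Δk = 0, so s·k^α = (n + δ)·k.
Rearranging, k^(1−α) = s / (n + δ).
k^0.69 = 0.44 / (0.030 + 0.100) = 0.44 / 0.130 = 3.3846
k* = 3.3846^(1/0.69) ≈ 5.8533
y* = (k*)^α = 5.8533^0.31 ≈ 1.7294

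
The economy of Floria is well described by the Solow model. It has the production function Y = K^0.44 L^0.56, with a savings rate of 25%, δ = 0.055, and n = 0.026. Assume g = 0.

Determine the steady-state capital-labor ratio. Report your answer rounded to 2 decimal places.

k* ≈ 7.48

Steady state requires s·f(k) = (n + δ)·k, i.e. s·k^α = (n + δ)·k.
Rearranging, k^(1−α) = s / (n + δ).
k^0.56 = 0.25 / (0.026 + 0.055) = 0.25 / 0.081 = 3.0864
k* = 3.0864^(1/0.56) ≈ 7.4821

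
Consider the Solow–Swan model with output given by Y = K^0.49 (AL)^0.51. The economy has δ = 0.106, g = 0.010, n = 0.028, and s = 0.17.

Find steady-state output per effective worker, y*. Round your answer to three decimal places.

y* = 1.173

Steady state requires s·f(k) = (n + g + δ)·k, i.e. s·k^α = (n + g + δ)·k.
Rearranging, k^(1−α) = s / (n + g + δ).
k^0.51 = 0.17 / (0.028 + 0.010 + 0.106) = 0.17 / 0.144 = 1.1806
k* = 1.1806^(1/0.51) ≈ 1.3848
y* = (k*)^α = 1.3848^0.49 ≈ 1.1730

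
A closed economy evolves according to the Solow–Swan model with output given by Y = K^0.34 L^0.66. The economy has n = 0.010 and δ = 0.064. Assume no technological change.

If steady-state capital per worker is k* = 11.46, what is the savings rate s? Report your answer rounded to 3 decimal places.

s ≈ 0.370

In steady state, investment equals break-even investment: s·k^α = (n + δ)·k.
So s / (n + δ) = (k*)^(1−α) = 11.46^0.66 = 5.0011.
Therefore s = 5.0011 × (n + δ) = 5.0011 × 0.074 = 0.3701.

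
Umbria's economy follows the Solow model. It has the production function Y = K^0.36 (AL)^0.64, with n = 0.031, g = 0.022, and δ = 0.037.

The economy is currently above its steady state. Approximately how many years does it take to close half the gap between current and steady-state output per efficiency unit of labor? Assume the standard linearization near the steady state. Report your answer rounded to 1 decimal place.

Near the steady state the convergence rate is λ = (1 − α)(n + g + δ).
λ = (1 − 0.36) × 0.090 = 0.64 × 0.090 = 0.0576
Half-life = ln 2 / λ = 0.6931 / 0.0576 ≈ 12.03 years

half-life ≈ 12.0 years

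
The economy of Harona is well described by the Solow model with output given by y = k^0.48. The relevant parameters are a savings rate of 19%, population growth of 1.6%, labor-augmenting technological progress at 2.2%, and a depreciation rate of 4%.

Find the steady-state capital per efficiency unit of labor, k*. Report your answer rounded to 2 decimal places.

k* ≈ 5.54

In steady state, investment equals break-even investment: s·k^α = (n + g + δ)·k.
Dividing both sides by k: k^(1−α) = s / (n + g + δ).
k^0.52 = 0.19 / (0.016 + 0.022 + 0.040) = 0.19 / 0.078 = 2.4359
k* = 2.4359^(1/0.52) ≈ 5.5408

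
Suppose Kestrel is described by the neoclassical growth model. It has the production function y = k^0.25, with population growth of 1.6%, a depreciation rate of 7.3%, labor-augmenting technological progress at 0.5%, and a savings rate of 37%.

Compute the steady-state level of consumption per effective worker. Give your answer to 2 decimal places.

c* ≈ 0.99

At the steady state, Δk = 0, so s·k^α = (n + g + δ)·k.
Rearranging, k^(1−α) = s / (n + g + δ).
k^0.75 = 0.37 / (0.016 + 0.005 + 0.073) = 0.37 / 0.094 = 3.9362
k* = 3.9362^(1/0.75) ≈ 6.2149
y* = (k*)^α = 6.2149^0.25 ≈ 1.5789
c* = (1 − s)·y* = (1 − 0.37) × 1.5789 ≈ 0.9947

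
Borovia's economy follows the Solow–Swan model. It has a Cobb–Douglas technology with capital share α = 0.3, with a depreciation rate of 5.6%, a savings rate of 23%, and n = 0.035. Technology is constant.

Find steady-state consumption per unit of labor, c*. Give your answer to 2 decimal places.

c* = 1.15

In steady state, investment equals break-even investment: s·k^α = (n + δ)·k.
Dividing both sides by k: k^(1−α) = s / (n + δ).
k^0.7 = 0.23 / (0.035 + 0.056) = 0.23 / 0.091 = 2.5275
k* = 2.5275^(1/0.7) ≈ 3.7607
y* = (k*)^α = 3.7607^0.3 ≈ 1.4879
c* = (1 − s)·y* = (1 − 0.23) × 1.4879 ≈ 1.1457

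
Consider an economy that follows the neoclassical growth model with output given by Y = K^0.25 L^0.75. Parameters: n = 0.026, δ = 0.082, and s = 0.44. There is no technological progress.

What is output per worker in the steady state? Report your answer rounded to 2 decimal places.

At the steady state, Δk = 0, so s·k^α = (n + δ)·k.
Dividing both sides by k: k^(1−α) = s / (n + δ).
k^0.75 = 0.44 / (0.026 + 0.082) = 0.44 / 0.108 = 4.0741
k* = 4.0741^(1/0.75) ≈ 6.5069
y* = (k*)^α = 6.5069^0.25 ≈ 1.5971

y* = 1.60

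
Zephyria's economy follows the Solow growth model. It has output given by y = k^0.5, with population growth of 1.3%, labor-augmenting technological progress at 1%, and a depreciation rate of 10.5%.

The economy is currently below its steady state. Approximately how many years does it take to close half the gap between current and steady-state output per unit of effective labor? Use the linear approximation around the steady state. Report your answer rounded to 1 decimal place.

Near the steady state the convergence rate is λ = (1 − α)(n + g + δ).
λ = (1 − 0.5) × 0.128 = 0.5 × 0.128 = 0.0640
Half-life = ln 2 / λ = 0.6931 / 0.0640 ≈ 10.83 years

half-life ≈ 10.8 years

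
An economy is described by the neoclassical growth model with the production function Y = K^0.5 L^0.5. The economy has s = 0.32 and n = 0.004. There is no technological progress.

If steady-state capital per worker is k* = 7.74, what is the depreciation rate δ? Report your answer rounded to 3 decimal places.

δ ≈ 0.111

Steady state requires s·f(k) = (n + δ)·k, i.e. s·k^α = (n + δ)·k.
So s / (n + δ) = (k*)^(1−α) = 7.74^0.5 = 2.7821.
Therefore n + δ = s / 2.7821 = 0.32 / 2.7821 = 0.1150, so δ = 0.1150 − 0.004 = 0.1110.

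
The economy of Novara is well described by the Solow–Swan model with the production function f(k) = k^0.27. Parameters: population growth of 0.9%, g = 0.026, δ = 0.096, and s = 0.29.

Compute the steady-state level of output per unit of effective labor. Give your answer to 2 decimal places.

y* ≈ 1.34

Steady state requires s·f(k) = (n + g + δ)·k, i.e. s·k^α = (n + g + δ)·k.
Dividing both sides by k: k^(1−α) = s / (n + g + δ).
k^0.73 = 0.29 / (0.009 + 0.026 + 0.096) = 0.29 / 0.131 = 2.2137
k* = 2.2137^(1/0.73) ≈ 2.9701
y* = (k*)^α = 2.9701^0.27 ≈ 1.3417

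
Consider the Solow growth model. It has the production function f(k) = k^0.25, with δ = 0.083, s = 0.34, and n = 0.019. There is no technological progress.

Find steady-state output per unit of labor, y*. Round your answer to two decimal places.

y* = 1.49

At the steady state, Δk = 0, so s·k^α = (n + δ)·k.
Dividing both sides by k: k^(1−α) = s / (n + δ).
k^0.75 = 0.34 / (0.019 + 0.083) = 0.34 / 0.102 = 3.3333
k* = 3.3333^(1/0.75) ≈ 4.9793
y* = (k*)^α = 4.9793^0.25 ≈ 1.4938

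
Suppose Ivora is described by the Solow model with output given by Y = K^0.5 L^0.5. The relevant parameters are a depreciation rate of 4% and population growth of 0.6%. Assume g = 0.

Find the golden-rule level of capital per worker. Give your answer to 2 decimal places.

The golden rule sets f'(k) = n + δ, i.e. α·k^(α−1) = n + δ.
So k^(1−α) = α / (n + δ) = 0.5 / 0.046 = 10.8696.
k_gold = 10.8696^(1/0.5) ≈ 118.1482

k_gold ≈ 118.15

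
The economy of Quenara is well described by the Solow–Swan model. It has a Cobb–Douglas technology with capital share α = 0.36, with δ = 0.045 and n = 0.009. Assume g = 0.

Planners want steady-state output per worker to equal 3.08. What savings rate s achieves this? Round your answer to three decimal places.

Steady state requires s·f(k) = (n + δ)·k, i.e. s·k^α = (n + δ)·k.
Since y* = [s/(n + δ)]^(α/(1−α)), we have s/(n + δ) = (y*)^((1−α)/α) = 3.08^1.7778 = 7.3883.
Therefore s = 7.3883 × (n + δ) = 7.3883 × 0.054 = 0.3990.

s ≈ 0.399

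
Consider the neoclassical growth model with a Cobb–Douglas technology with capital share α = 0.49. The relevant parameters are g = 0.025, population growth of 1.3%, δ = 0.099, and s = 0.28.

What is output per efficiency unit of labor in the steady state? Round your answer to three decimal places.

y* ≈ 1.987

At the steady state, Δk = 0, so s·k^α = (n + g + δ)·k.
Dividing both sides by k: k^(1−α) = s / (n + g + δ).
k^0.51 = 0.28 / (0.013 + 0.025 + 0.099) = 0.28 / 0.137 = 2.0438
k* = 2.0438^(1/0.51) ≈ 4.0617
y* = (k*)^α = 4.0617^0.49 ≈ 1.9873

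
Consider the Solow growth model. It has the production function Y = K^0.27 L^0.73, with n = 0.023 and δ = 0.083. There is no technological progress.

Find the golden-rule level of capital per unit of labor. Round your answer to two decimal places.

k_gold ≈ 3.60

The golden rule sets f'(k) = n + δ, i.e. α·k^(α−1) = n + δ.
So k^(1−α) = α / (n + δ) = 0.27 / 0.106 = 2.5472.
k_gold = 2.5472^(1/0.73) ≈ 3.5996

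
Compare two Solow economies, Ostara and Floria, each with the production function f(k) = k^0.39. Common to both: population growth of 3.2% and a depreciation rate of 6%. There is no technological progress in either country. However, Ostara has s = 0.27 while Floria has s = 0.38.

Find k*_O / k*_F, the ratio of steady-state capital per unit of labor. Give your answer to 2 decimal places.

Steady-state k* = [s/(n + δ)]^(1/(1−α)), so the ratio is [ (s_O/(n + δ)_O) / (s_F/(n + δ)_F) ]^1.6393.
s_O/(n + δ)_O = 0.27/0.092 = 2.9348; s_F/(n + δ)_F = 0.38/0.092 = 4.1304.
Ratio = (2.9348/4.1304)^1.6393 = 0.7105^1.6393 ≈ 0.5710

ratio ≈ 0.57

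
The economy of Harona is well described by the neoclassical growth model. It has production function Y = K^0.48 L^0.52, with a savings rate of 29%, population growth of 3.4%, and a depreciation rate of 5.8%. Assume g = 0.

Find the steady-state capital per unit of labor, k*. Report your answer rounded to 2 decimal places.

In steady state, investment equals break-even investment: s·k^α = (n + δ)·k.
Rearranging, k^(1−α) = s / (n + δ).
k^0.52 = 0.29 / (0.034 + 0.058) = 0.29 / 0.092 = 3.1522
k* = 3.1522^(1/0.52) ≈ 9.0965

k* ≈ 9.10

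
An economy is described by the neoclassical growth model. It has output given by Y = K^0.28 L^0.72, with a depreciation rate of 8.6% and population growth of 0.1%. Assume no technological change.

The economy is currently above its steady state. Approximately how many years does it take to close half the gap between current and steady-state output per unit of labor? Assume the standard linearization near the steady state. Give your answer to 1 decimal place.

Near the steady state the convergence rate is λ = (1 − α)(n + δ).
λ = (1 − 0.28) × 0.087 = 0.72 × 0.087 = 0.06264
Half-life = ln 2 / λ = 0.6931 / 0.06264 ≈ 11.06 years

half-life ≈ 11.1 years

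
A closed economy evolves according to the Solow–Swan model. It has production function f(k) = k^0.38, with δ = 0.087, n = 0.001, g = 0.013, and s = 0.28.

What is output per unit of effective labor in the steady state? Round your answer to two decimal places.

In steady state, investment equals break-even investment: s·k^α = (n + g + δ)·k.
Rearranging, k^(1−α) = s / (n + g + δ).
k^0.62 = 0.28 / (0.001 + 0.013 + 0.087) = 0.28 / 0.101 = 2.7723
k* = 2.7723^(1/0.62) ≈ 5.1791
y* = (k*)^α = 5.1791^0.38 ≈ 1.8682

y* = 1.87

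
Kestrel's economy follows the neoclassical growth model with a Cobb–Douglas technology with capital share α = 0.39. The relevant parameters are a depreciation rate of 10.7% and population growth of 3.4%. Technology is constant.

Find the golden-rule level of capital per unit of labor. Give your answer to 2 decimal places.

The golden rule sets f'(k) = n + δ, i.e. α·k^(α−1) = n + δ.
So k^(1−α) = α / (n + δ) = 0.39 / 0.141 = 2.7660.
k_gold = 2.7660^(1/0.61) ≈ 5.3009

k_gold ≈ 5.30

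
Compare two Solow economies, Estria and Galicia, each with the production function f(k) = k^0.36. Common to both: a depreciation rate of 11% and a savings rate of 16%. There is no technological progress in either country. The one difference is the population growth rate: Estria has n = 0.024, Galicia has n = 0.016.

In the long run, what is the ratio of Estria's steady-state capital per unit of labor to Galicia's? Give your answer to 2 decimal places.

k*_E / k*_G ≈ 0.91

Steady-state k* = [s/(n + δ)]^(1/(1−α)), so the ratio is [ (s_E/(n + δ)_E) / (s_G/(n + δ)_G) ]^1.5625.
s_E/(n + δ)_E = 0.16/0.134 = 1.1940; s_G/(n + δ)_G = 0.16/0.126 = 1.2698.
Ratio = (1.1940/1.2698)^1.5625 = 0.9403^1.5625 ≈ 0.9083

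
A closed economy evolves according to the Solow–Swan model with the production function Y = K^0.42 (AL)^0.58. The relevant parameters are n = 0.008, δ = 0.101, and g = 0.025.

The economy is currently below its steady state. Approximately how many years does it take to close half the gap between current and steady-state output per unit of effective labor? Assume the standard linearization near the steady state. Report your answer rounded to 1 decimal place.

half-life ≈ 8.9 years

Near the steady state the convergence rate is λ = (1 − α)(n + g + δ).
λ = (1 − 0.42) × 0.134 = 0.58 × 0.134 = 0.07772
Half-life = ln 2 / λ = 0.6931 / 0.07772 ≈ 8.92 years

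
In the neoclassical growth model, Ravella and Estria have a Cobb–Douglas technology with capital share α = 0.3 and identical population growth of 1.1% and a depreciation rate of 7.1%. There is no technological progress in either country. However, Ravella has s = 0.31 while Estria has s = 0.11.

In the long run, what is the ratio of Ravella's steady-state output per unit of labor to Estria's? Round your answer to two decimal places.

Steady-state y* = [s/(n + δ)]^(α/(1−α)), so the ratio is [ (s_R/(n + δ)_R) / (s_E/(n + δ)_E) ]^0.4286.
s_R/(n + δ)_R = 0.31/0.082 = 3.7805; s_E/(n + δ)_E = 0.11/0.082 = 1.3415.
Ratio = (3.7805/1.3415)^0.4286 = 2.8181^0.4286 ≈ 1.5590

y*_R / y*_E ≈ 1.56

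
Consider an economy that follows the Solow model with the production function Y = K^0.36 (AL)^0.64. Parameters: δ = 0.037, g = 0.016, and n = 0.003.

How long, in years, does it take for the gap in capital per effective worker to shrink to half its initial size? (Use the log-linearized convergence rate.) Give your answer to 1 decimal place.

Near the steady state the convergence rate is λ = (1 − α)(n + g + δ).
λ = (1 − 0.36) × 0.056 = 0.64 × 0.056 = 0.03584
Half-life = ln 2 / λ = 0.6931 / 0.03584 ≈ 19.34 years

about 19.3 years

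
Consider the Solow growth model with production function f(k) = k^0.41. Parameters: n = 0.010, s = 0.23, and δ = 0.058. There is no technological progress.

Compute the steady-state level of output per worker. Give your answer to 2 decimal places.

y* ≈ 2.33

At the steady state, Δk = 0, so s·k^α = (n + δ)·k.
Dividing both sides by k: k^(1−α) = s / (n + δ).
k^0.59 = 0.23 / (0.010 + 0.058) = 0.23 / 0.068 = 3.3824
k* = 3.3824^(1/0.59) ≈ 7.8884
y* = (k*)^α = 7.8884^0.41 ≈ 2.3322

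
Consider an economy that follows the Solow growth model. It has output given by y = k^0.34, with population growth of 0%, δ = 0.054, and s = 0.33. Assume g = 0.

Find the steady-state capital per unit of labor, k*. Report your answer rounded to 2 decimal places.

Steady state requires s·f(k) = (n + δ)·k, i.e. s·k^α = (n + δ)·k.
Rearranging, k^(1−α) = s / (n + δ).
k^0.66 = 0.33 / (0.000 + 0.054) = 0.33 / 0.054 = 6.1111
k* = 6.1111^(1/0.66) ≈ 15.5271

k* ≈ 15.53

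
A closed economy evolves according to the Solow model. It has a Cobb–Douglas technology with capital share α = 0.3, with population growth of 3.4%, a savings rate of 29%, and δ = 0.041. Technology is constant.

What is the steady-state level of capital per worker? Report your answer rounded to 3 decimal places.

At the steady state, Δk = 0, so s·k^α = (n + δ)·k.
Dividing both sides by k: k^(1−α) = s / (n + δ).
k^0.7 = 0.29 / (0.034 + 0.041) = 0.29 / 0.075 = 3.8667
k* = 3.8667^(1/0.7) ≈ 6.9033

k* ≈ 6.903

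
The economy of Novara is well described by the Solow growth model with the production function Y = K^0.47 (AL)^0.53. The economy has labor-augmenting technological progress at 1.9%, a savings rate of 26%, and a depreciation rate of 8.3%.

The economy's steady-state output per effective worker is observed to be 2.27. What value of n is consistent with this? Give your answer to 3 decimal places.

In steady state, investment equals break-even investment: s·k^α = (n + g + δ)·k.
Since y* = [s/(n + g + δ)]^(α/(1−α)), we have s/(n + g + δ) = (y*)^((1−α)/α) = 2.27^1.1277 = 2.5205.
Therefore n + g + δ = s / 2.5205 = 0.26 / 2.5205 = 0.1032, so n = 0.1032 − 0.102 = 0.0012.

n ≈ 0.001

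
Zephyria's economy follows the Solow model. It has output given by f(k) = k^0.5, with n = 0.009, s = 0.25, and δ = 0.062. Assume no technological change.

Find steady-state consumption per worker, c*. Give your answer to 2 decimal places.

c* = 2.64

At the steady state, Δk = 0, so s·k^α = (n + δ)·k.
Dividing both sides by k: k^(1−α) = s / (n + δ).
k^0.5 = 0.25 / (0.009 + 0.062) = 0.25 / 0.071 = 3.5211
k* = 3.5211^(1/0.5) ≈ 12.3981
y* = (k*)^α = 12.3981^0.5 ≈ 3.5211
c* = (1 − s)·y* = (1 − 0.25) × 3.5211 ≈ 2.6408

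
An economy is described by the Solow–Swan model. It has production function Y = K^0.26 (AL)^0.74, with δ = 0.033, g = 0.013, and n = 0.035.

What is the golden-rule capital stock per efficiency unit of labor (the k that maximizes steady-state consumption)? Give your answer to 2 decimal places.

k_gold ≈ 4.84

The golden rule sets f'(k) = n + g + δ, i.e. α·k^(α−1) = n + g + δ.
So k^(1−α) = α / (n + g + δ) = 0.26 / 0.081 = 3.2099.
k_gold = 3.2099^(1/0.74) ≈ 4.8356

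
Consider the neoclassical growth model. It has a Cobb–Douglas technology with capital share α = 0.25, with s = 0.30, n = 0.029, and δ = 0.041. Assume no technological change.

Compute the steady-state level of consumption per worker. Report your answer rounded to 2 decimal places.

c* ≈ 1.14

Steady state requires s·f(k) = (n + δ)·k, i.e. s·k^α = (n + δ)·k.
Rearranging, k^(1−α) = s / (n + δ).
k^0.75 = 0.30 / (0.029 + 0.041) = 0.30 / 0.070 = 4.2857
k* = 4.2857^(1/0.75) ≈ 6.9614
y* = (k*)^α = 6.9614^0.25 ≈ 1.6243
c* = (1 − s)·y* = (1 − 0.30) × 1.6243 ≈ 1.1370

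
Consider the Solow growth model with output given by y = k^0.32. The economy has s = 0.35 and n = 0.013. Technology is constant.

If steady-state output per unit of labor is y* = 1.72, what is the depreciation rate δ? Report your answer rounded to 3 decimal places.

δ ≈ 0.098

Steady state requires s·f(k) = (n + δ)·k, i.e. s·k^α = (n + δ)·k.
Since y* = [s/(n + δ)]^(α/(1−α)), we have s/(n + δ) = (y*)^((1−α)/α) = 1.72^2.125 = 3.1659.
Therefore n + δ = s / 3.1659 = 0.35 / 3.1659 = 0.1106, so δ = 0.1106 − 0.013 = 0.0976.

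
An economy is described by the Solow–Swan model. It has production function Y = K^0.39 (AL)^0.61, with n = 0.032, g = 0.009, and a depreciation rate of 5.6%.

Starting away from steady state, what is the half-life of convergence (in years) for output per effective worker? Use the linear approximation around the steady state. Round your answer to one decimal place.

about 11.7 years

Near the steady state the convergence rate is λ = (1 − α)(n + g + δ).
λ = (1 − 0.39) × 0.097 = 0.61 × 0.097 = 0.05917
Half-life = ln 2 / λ = 0.6931 / 0.05917 ≈ 11.71 years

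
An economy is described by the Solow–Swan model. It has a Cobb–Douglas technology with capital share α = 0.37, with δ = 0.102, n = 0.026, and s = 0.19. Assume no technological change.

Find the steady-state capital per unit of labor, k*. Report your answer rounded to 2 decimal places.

In steady state, investment equals break-even investment: s·k^α = (n + δ)·k.
Dividing both sides by k: k^(1−α) = s / (n + δ).
k^0.63 = 0.19 / (0.026 + 0.102) = 0.19 / 0.128 = 1.4844
k* = 1.4844^(1/0.63) ≈ 1.8720

k* = 1.87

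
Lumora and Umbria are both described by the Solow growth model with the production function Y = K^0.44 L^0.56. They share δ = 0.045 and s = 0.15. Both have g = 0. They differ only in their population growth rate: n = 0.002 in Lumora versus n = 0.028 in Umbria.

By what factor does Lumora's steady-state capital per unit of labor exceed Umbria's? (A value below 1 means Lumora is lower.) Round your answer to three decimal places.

Steady-state k* = [s/(n + δ)]^(1/(1−α)), so the ratio is [ (s_L/(n + δ)_L) / (s_U/(n + δ)_U) ]^1.7857.
s_L/(n + δ)_L = 0.15/0.047 = 3.1915; s_U/(n + δ)_U = 0.15/0.073 = 2.0548.
Ratio = (3.1915/2.0548)^1.7857 = 1.5532^1.7857 ≈ 2.1952

k*_L / k*_U ≈ 2.195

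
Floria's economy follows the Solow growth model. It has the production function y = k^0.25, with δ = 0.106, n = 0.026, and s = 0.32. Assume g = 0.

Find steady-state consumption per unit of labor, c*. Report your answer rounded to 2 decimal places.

Steady state requires s·f(k) = (n + δ)·k, i.e. s·k^α = (n + δ)·k.
Rearranging, k^(1−α) = s / (n + δ).
k^0.75 = 0.32 / (0.026 + 0.106) = 0.32 / 0.132 = 2.4242
k* = 2.4242^(1/0.75) ≈ 3.2566
y* = (k*)^α = 3.2566^0.25 ≈ 1.3434
c* = (1 − s)·y* = (1 − 0.32) × 1.3434 ≈ 0.9135

c* ≈ 0.91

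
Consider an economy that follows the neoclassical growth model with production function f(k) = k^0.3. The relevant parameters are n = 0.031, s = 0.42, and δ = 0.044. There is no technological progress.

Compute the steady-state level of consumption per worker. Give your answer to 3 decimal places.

c* ≈ 1.214

Steady state requires s·f(k) = (n + δ)·k, i.e. s·k^α = (n + δ)·k.
Rearranging, k^(1−α) = s / (n + δ).
k^0.7 = 0.42 / (0.031 + 0.044) = 0.42 / 0.075 = 5.6000
k* = 5.6000^(1/0.7) ≈ 11.7176
y* = (k*)^α = 11.7176^0.3 ≈ 2.0924
c* = (1 − s)·y* = (1 − 0.42) × 2.0924 ≈ 1.2136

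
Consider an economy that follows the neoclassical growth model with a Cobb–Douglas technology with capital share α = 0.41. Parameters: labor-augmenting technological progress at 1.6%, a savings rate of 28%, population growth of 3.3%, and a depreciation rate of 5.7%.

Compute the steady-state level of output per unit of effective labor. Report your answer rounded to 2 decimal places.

In steady state, investment equals break-even investment: s·k^α = (n + g + δ)·k.
Dividing both sides by k: k^(1−α) = s / (n + g + δ).
k^0.59 = 0.28 / (0.033 + 0.016 + 0.057) = 0.28 / 0.106 = 2.6415
k* = 2.6415^(1/0.59) ≈ 5.1880
y* = (k*)^α = 5.1880^0.41 ≈ 1.9640

y* = 1.96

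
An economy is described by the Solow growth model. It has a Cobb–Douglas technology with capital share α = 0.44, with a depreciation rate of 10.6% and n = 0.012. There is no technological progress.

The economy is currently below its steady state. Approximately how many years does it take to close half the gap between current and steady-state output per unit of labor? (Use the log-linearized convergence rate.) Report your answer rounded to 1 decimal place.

about 10.5 years

Near the steady state the convergence rate is λ = (1 − α)(n + δ).
λ = (1 − 0.44) × 0.118 = 0.56 × 0.118 = 0.06608
Half-life = ln 2 / λ = 0.6931 / 0.06608 ≈ 10.49 years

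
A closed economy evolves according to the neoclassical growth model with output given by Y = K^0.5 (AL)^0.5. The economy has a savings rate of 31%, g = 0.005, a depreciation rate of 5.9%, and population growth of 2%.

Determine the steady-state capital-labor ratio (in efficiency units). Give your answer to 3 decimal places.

k* = 13.620

At the steady state, Δk = 0, so s·k^α = (n + g + δ)·k.
Rearranging, k^(1−α) = s / (n + g + δ).
k^0.5 = 0.31 / (0.020 + 0.005 + 0.059) = 0.31 / 0.084 = 3.6905
k* = 3.6905^(1/0.5) ≈ 13.6198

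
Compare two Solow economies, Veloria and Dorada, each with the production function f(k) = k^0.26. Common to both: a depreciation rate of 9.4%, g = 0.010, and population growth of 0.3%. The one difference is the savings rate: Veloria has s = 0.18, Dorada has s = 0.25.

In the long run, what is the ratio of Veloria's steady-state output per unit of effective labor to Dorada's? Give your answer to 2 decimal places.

ratio ≈ 0.89

Steady-state y* = [s/(n + g + δ)]^(α/(1−α)), so the ratio is [ (s_V/(n + g + δ)_V) / (s_D/(n + g + δ)_D) ]^0.3514.
s_V/(n + g + δ)_V = 0.18/0.107 = 1.6822; s_D/(n + g + δ)_D = 0.25/0.107 = 2.3364.
Ratio = (1.6822/2.3364)^0.3514 = 0.7200^0.3514 ≈ 0.8910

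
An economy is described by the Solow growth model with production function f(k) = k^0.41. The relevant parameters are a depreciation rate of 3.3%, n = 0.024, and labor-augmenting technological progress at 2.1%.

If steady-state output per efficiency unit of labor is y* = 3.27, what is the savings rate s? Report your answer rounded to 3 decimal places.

s ≈ 0.429

Steady state requires s·f(k) = (n + g + δ)·k, i.e. s·k^α = (n + g + δ)·k.
Since y* = [s/(n + g + δ)]^(α/(1−α)), we have s/(n + g + δ) = (y*)^((1−α)/α) = 3.27^1.439 = 5.5009.
Therefore s = 5.5009 × (n + g + δ) = 5.5009 × 0.078 = 0.4291.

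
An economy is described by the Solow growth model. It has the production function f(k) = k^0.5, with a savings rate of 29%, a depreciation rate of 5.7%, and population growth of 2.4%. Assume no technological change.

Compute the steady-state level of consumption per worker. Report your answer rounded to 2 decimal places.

c* ≈ 2.54

At the steady state, Δk = 0, so s·k^α = (n + δ)·k.
Rearranging, k^(1−α) = s / (n + δ).
k^0.5 = 0.29 / (0.024 + 0.057) = 0.29 / 0.081 = 3.5802
k* = 3.5802^(1/0.5) ≈ 12.8178
y* = (k*)^α = 12.8178^0.5 ≈ 3.5802
c* = (1 − s)·y* = (1 − 0.29) × 3.5802 ≈ 2.5419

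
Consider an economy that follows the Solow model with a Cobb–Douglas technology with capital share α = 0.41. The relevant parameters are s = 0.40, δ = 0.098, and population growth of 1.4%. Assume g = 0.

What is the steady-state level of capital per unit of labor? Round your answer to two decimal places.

In steady state, investment equals break-even investment: s·k^α = (n + δ)·k.
Dividing both sides by k: k^(1−α) = s / (n + δ).
k^0.59 = 0.40 / (0.014 + 0.098) = 0.40 / 0.112 = 3.5714
k* = 3.5714^(1/0.59) ≈ 8.6500

k* = 8.65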